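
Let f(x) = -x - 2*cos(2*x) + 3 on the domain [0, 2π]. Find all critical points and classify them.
f'(x) = 4*sin(2*x) - 1

Solve f'(x) = 0 on [0, 2π]:
  f'(x) = 0 ⇔ sin(2*x) = 1/4, i.e. 2*x = arcsin(1/4) + 2nπ or 2*x = π − arcsin(1/4) + 2nπ; keep the solutions lying in [0, 2π].
  ⇒ x = asin(1/4)/2 ≈ 0.1263, -asin(1/4)/2 + pi/2 ≈ 1.4445, asin(1/4)/2 + pi ≈ 3.2679, -asin(1/4)/2 + 3*pi/2 ≈ 4.5860

f''(x) = 8*cos(2*x)
Second-derivative test at each critical point:
  f''(0.1263) = 7.7460 > 0 → local minimum
  f''(1.4445) = -7.7460 < 0 → local maximum
  f''(3.2679) = 7.7460 > 0 → local minimum
  f''(4.5860) = -7.7460 < 0 → local maximum

Critical points: x = asin(1/4)/2 ≈ 0.1263 (local minimum); x = -asin(1/4)/2 + pi/2 ≈ 1.4445 (local maximum); x = asin(1/4)/2 + pi ≈ 3.2679 (local minimum); x = -asin(1/4)/2 + 3*pi/2 ≈ 4.5860 (local maximum)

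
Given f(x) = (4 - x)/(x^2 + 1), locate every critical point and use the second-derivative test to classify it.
f'(x) = (-x^2 + 2*x*(x - 4) - 1)/(x^2 + 1)^2

Solve f'(x) = 0:
  f'(x) = (x^2 - 8*x - 1)/(x^2 + 1)^2; the denominator is positive wherever f is defined, so f'(x) = 0 ⇔ x^2 - 8*x - 1 = 0.
  x^2 - 8*x - 1 = 0 has no rational roots; quadratic formula: x = (8 ± √68)/2.
  ⇒ x = 4 - sqrt(17) ≈ -0.1231, 4 + sqrt(17) ≈ 8.1231

f''(x) = 2*(4*x^2*(4 - x) + (3*x - 4)*(x^2 + 1))/(x^2 + 1)^3
Second-derivative test at each critical point:
  f''(-0.1231) = -8.0018 < 0 → local maximum
  f''(8.1231) = 0.0018 > 0 → local minimum

Critical points: x = 4 - sqrt(17) ≈ -0.1231 (local maximum); x = 4 + sqrt(17) ≈ 8.1231 (local minimum)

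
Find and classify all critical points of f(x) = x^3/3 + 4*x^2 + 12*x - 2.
f'(x) = x^2 + 8*x + 12

Solve f'(x) = 0:
  Factor: x^2 + 8*x + 12 = (x + 2)*(x + 6) = 0.
  ⇒ x = -6, -2

f''(x) = 2*x + 8
Second-derivative test at each critical point:
  f''(-6) = -4 < 0 → local maximum
  f''(-2) = 4 > 0 → local minimum

Critical points: x = -6 (local maximum); x = -2 (local minimum)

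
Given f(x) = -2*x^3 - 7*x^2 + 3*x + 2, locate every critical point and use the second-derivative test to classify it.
f'(x) = -6*x^2 - 14*x + 3

Solve f'(x) = 0:
  6*x^2 + 14*x - 3 = 0 has no rational roots; quadratic formula: x = (-14 ± √268)/12.
  ⇒ x = -sqrt(67)/6 - 7/6 ≈ -2.5309, -7/6 + sqrt(67)/6 ≈ 0.1976

f''(x) = -12*x - 14
Second-derivative test at each critical point:
  f''(-2.5309) = 16.3707 > 0 → local minimum
  f''(0.1976) = -16.3707 < 0 → local maximum

Critical points: x = -sqrt(67)/6 - 7/6 ≈ -2.5309 (local minimum); x = -7/6 + sqrt(67)/6 ≈ 0.1976 (local maximum)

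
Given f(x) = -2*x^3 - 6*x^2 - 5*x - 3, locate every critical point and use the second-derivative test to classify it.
f'(x) = -6*x^2 - 12*x - 5

Solve f'(x) = 0:
  6*x^2 + 12*x + 5 = 0 has no rational roots; quadratic formula: x = (-12 ± √24)/12.
  ⇒ x = -1 - sqrt(6)/6 ≈ -1.4082, -1 + sqrt(6)/6 ≈ -0.5918

f''(x) = -12*x - 12
Second-derivative test at each critical point:
  f''(-1.4082) = 4.8990 > 0 → local minimum
  f''(-0.5918) = -4.8990 < 0 → local maximum

Critical points: x = -1 - sqrt(6)/6 ≈ -1.4082 (local minimum); x = -1 + sqrt(6)/6 ≈ -0.5918 (local maximum)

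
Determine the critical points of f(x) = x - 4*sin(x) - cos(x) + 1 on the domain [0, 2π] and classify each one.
f'(x) = sin(x) - 4*cos(x) + 1

Solve f'(x) = 0 on [0, 2π]:
  f'(x) = 0 ⇔ sin(x) - 4*cos(x) = -1. Write the left side as R·cos(x + φ) with R = √((-4)² + (-1)²) = sqrt(17), cos φ = -4*sqrt(17)/17, sin φ = -sqrt(17)/17; then cos(x + φ) = -sqrt(17)/17. Solve for x and keep the solutions lying in [0, 2π].
  ⇒ x = atan(15/8) ≈ 1.0808, 3*pi/2 ≈ 4.7124

f''(x) = 4*sin(x) + cos(x)
Second-derivative test at each critical point:
  f''(1.0808) = 4 > 0 → local minimum
  f''(4.7124) = -4 < 0 → local maximum

Critical points: x = atan(15/8) ≈ 1.0808 (local minimum); x = 3*pi/2 ≈ 4.7124 (local maximum)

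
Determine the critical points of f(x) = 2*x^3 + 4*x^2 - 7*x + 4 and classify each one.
f'(x) = 6*x^2 + 8*x - 7

Solve f'(x) = 0:
  6*x^2 + 8*x - 7 = 0 has no rational roots; quadratic formula: x = (-8 ± √232)/12.
  ⇒ x = -sqrt(58)/6 - 2/3 ≈ -1.9360, -2/3 + sqrt(58)/6 ≈ 0.6026

f''(x) = 12*x + 8
Second-derivative test at each critical point:
  f''(-1.9360) = -15.2315 < 0 → local maximum
  f''(0.6026) = 15.2315 > 0 → local minimum

Critical points: x = -sqrt(58)/6 - 2/3 ≈ -1.9360 (local maximum); x = -2/3 + sqrt(58)/6 ≈ 0.6026 (local minimum)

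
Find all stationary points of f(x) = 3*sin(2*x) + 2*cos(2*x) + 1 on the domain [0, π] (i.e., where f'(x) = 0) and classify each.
f'(x) = -4*sin(2*x) + 6*cos(2*x)

Solve f'(x) = 0 on [0, π]:
  f'(x) = 0 ⇔ 3*cos(2*x) = 2*sin(2*x) ⇔ tan(2*x) = 3/2, i.e. 2*x = arctan(3/2) + nπ; keep the solutions lying in [0, π].
  ⇒ x = atan(3/2)/2 ≈ 0.4914, atan(3/2)/2 + pi/2 ≈ 2.0622

f''(x) = -12*sin(2*x) - 8*cos(2*x)
Second-derivative test at each critical point:
  f''(0.4914) = -14.4222 < 0 → local maximum
  f''(2.0622) = 14.4222 > 0 → local minimum

Critical points: x = atan(3/2)/2 ≈ 0.4914 (local maximum); x = atan(3/2)/2 + pi/2 ≈ 2.0622 (local minimum)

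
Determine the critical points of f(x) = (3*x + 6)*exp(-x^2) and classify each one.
f'(x) = 3*(-2*x*(x + 2) + 1)*exp(-x^2)

Solve f'(x) = 0:
  f'(x) = (-6*x^2 - 12*x + 3)·exp(-x^2) and exp(-x^2) > 0 for every x, so f'(x) = 0 ⇔ -6*x^2 - 12*x + 3 = 0.
  Factor: -6*x^2 - 12*x + 3 = -3*(2*x^2 + 4*x - 1); 2*x^2 + 4*x - 1 = 0 has no rational roots; quadratic formula: x = (-4 ± √24)/4.
  ⇒ x = -sqrt(6)/2 - 1 ≈ -2.2247, -1 + sqrt(6)/2 ≈ 0.2247

f''(x) = 6*(2*x^2*(x + 2) - 3*x - 2)*exp(-x^2)
Second-derivative test at each critical point:
  f''(-2.2247) = 0.1042 > 0 → local minimum
  f''(0.2247) = -13.9730 < 0 → local maximum

Critical points: x = -sqrt(6)/2 - 1 ≈ -2.2247 (local minimum); x = -1 + sqrt(6)/2 ≈ 0.2247 (local maximum)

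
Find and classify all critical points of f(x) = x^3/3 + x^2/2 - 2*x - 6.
f'(x) = x^2 + x - 2

Solve f'(x) = 0:
  Factor: x^2 + x - 2 = (x - 1)*(x + 2) = 0.
  ⇒ x = -2, 1

f''(x) = 2*x + 1
Second-derivative test at each critical point:
  f''(-2) = -3 < 0 → local maximum
  f''(1) = 3 > 0 → local minimum

Critical points: x = -2 (local maximum); x = 1 (local minimum)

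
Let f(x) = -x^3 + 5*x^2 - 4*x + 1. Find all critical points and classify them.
f'(x) = -3*x^2 + 10*x - 4

Solve f'(x) = 0:
  3*x^2 - 10*x + 4 = 0 has no rational roots; quadratic formula: x = (10 ± √52)/6.
  ⇒ x = 5/3 - sqrt(13)/3 ≈ 0.4648, sqrt(13)/3 + 5/3 ≈ 2.8685

f''(x) = 10 - 6*x
Second-derivative test at each critical point:
  f''(0.4648) = 7.2111 > 0 → local minimum
  f''(2.8685) = -7.2111 < 0 → local maximum

Critical points: x = 5/3 - sqrt(13)/3 ≈ 0.4648 (local minimum); x = sqrt(13)/3 + 5/3 ≈ 2.8685 (local maximum)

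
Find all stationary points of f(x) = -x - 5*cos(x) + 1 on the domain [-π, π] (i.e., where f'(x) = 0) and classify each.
f'(x) = 5*sin(x) - 1

Solve f'(x) = 0 on [-π, π]:
  f'(x) = 0 ⇔ sin(x) = 1/5, i.e. x = arcsin(1/5) + 2nπ or x = π − arcsin(1/5) + 2nπ; keep the solutions lying in [-π, π].
  ⇒ x = asin(1/5) ≈ 0.2014, pi - asin(1/5) ≈ 2.9402

f''(x) = 5*cos(x)
Second-derivative test at each critical point:
  f''(0.2014) = 4.8990 > 0 → local minimum
  f''(2.9402) = -4.8990 < 0 → local maximum

Critical points: x = asin(1/5) ≈ 0.2014 (local minimum); x = pi - asin(1/5) ≈ 2.9402 (local maximum)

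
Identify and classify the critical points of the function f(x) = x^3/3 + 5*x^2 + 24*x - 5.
f'(x) = x^2 + 10*x + 24

Solve f'(x) = 0:
  Factor: x^2 + 10*x + 24 = (x + 4)*(x + 6) = 0.
  ⇒ x = -6, -4

f''(x) = 2*x + 10
Second-derivative test at each critical point:
  f''(-6) = -2 < 0 → local maximum
  f''(-4) = 2 > 0 → local minimum

Critical points: x = -6 (local maximum); x = -4 (local minimum)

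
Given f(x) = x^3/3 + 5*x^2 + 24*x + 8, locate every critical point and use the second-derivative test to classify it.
f'(x) = x^2 + 10*x + 24

Solve f'(x) = 0:
  Factor: x^2 + 10*x + 24 = (x + 4)*(x + 6) = 0.
  ⇒ x = -6, -4

f''(x) = 2*x + 10
Second-derivative test at each critical point:
  f''(-6) = -2 < 0 → local maximum
  f''(-4) = 2 > 0 → local minimum

Critical points: x = -6 (local maximum); x = -4 (local minimum)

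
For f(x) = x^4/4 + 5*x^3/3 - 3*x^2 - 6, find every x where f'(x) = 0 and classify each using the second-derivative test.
f'(x) = x*(x^2 + 5*x - 6)

Solve f'(x) = 0:
  Factor: x^3 + 5*x^2 - 6*x = x*(x - 1)*(x + 6) = 0.
  ⇒ x = -6, 0, 1

f''(x) = 3*x^2 + 10*x - 6
Second-derivative test at each critical point:
  f''(-6) = 42 > 0 → local minimum
  f''(0) = -6 < 0 → local maximum
  f''(1) = 7 > 0 → local minimum

Critical points: x = -6 (local minimum); x = 0 (local maximum); x = 1 (local minimum)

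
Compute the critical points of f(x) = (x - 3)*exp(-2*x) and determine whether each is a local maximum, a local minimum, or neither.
f'(x) = (7 - 2*x)*exp(-2*x)

Solve f'(x) = 0:
  f'(x) = (7 - 2*x)·exp(-2*x) and exp(-2*x) > 0 for every x, so f'(x) = 0 ⇔ 7 - 2*x = 0.
  7 - 2*x = 0.
  ⇒ x = 7/2

f''(x) = 4*(x - 4)*exp(-2*x)
Second-derivative test at each critical point:
  f''(7/2) = -0.0018 < 0 → local maximum

Critical points: x = 7/2 (local maximum)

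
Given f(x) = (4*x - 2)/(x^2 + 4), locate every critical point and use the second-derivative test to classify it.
f'(x) = 4*(-x^2 + x + 4)/(x^4 + 8*x^2 + 16)

Solve f'(x) = 0:
  f'(x) = -4*(x^2 - x - 4)/(x^2 + 4)^2; the denominator is positive wherever f is defined, so f'(x) = 0 ⇔ -4*x^2 + 4*x + 16 = 0.
  Factor: -4*x^2 + 4*x + 16 = -4*(x^2 - x - 4); x^2 - x - 4 = 0 has no rational roots; quadratic formula: x = (1 ± √17)/2.
  ⇒ x = 1/2 - sqrt(17)/2 ≈ -1.5616, 1/2 + sqrt(17)/2 ≈ 2.5616

f''(x) = 4*(4*x^2*(2*x - 1) + (1 - 6*x)*(x^2 + 4))/(x^2 + 4)^3
Second-derivative test at each critical point:
  f''(-1.5616) = 0.3979 > 0 → local minimum
  f''(2.5616) = -0.1479 < 0 → local maximum

Critical points: x = 1/2 - sqrt(17)/2 ≈ -1.5616 (local minimum); x = 1/2 + sqrt(17)/2 ≈ 2.5616 (local maximum)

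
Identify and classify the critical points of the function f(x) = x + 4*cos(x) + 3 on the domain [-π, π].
f'(x) = 1 - 4*sin(x)

Solve f'(x) = 0 on [-π, π]:
  f'(x) = 0 ⇔ sin(x) = 1/4, i.e. x = arcsin(1/4) + 2nπ or x = π − arcsin(1/4) + 2nπ; keep the solutions lying in [-π, π].
  ⇒ x = asin(1/4) ≈ 0.2527, pi - asin(1/4) ≈ 2.8889

f''(x) = -4*cos(x)
Second-derivative test at each critical point:
  f''(0.2527) = -3.8730 < 0 → local maximum
  f''(2.8889) = 3.8730 > 0 → local minimum

Critical points: x = asin(1/4) ≈ 0.2527 (local maximum); x = pi - asin(1/4) ≈ 2.8889 (local minimum)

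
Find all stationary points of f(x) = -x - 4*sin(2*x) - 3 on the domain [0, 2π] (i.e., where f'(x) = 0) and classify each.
f'(x) = 16*sin(x)^2 - 9

Solve f'(x) = 0 on [0, 2π]:
  f'(x) = 0 ⇔ cos(2*x) = -1/8, i.e. 2*x = ±arccos(-1/8) + 2nπ; keep the solutions lying in [0, 2π].
  ⇒ x = acos(-1/8)/2 ≈ 0.8481, pi - acos(-1/8)/2 ≈ 2.2935, acos(-1/8)/2 + pi ≈ 3.9897, -acos(-1/8)/2 + 2*pi ≈ 5.4351

f''(x) = 16*sin(2*x)
Second-derivative test at each critical point:
  f''(0.8481) = 15.8745 > 0 → local minimum
  f''(2.2935) = -15.8745 < 0 → local maximum
  f''(3.9897) = 15.8745 > 0 → local minimum
  f''(5.4351) = -15.8745 < 0 → local maximum

Critical points: x = acos(-1/8)/2 ≈ 0.8481 (local minimum); x = pi - acos(-1/8)/2 ≈ 2.2935 (local maximum); x = acos(-1/8)/2 + pi ≈ 3.9897 (local minimum); x = -acos(-1/8)/2 + 2*pi ≈ 5.4351 (local maximum)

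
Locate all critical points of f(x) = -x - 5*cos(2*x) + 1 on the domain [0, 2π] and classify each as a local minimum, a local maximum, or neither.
f'(x) = 10*sin(2*x) - 1

Solve f'(x) = 0 on [0, 2π]:
  f'(x) = 0 ⇔ sin(2*x) = 1/10, i.e. 2*x = arcsin(1/10) + 2nπ or 2*x = π − arcsin(1/10) + 2nπ; keep the solutions lying in [0, 2π].
  ⇒ x = asin(1/10)/2 ≈ 0.0501, -asin(1/10)/2 + pi/2 ≈ 1.5207, asin(1/10)/2 + pi ≈ 3.1917, -asin(1/10)/2 + 3*pi/2 ≈ 4.6623

f''(x) = 20*cos(2*x)
Second-derivative test at each critical point:
  f''(0.0501) = 19.8997 > 0 → local minimum
  f''(1.5207) = -19.8997 < 0 → local maximum
  f''(3.1917) = 19.8997 > 0 → local minimum
  f''(4.6623) = -19.8997 < 0 → local maximum

Critical points: x = asin(1/10)/2 ≈ 0.0501 (local minimum); x = -asin(1/10)/2 + pi/2 ≈ 1.5207 (local maximum); x = asin(1/10)/2 + pi ≈ 3.1917 (local minimum); x = -asin(1/10)/2 + 3*pi/2 ≈ 4.6623 (local maximum)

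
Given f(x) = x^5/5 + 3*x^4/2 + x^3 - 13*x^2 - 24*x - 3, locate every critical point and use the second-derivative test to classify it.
f'(x) = x^4 + 6*x^3 + 3*x^2 - 26*x - 24

Solve f'(x) = 0:
  Factor: x^4 + 6*x^3 + 3*x^2 - 26*x - 24 = (x - 2)*(x + 1)*(x + 3)*(x + 4) = 0.
  ⇒ x = -4, -3, -1, 2

f''(x) = 4*x^3 + 18*x^2 + 6*x - 26
Second-derivative test at each critical point:
  f''(-4) = -18 < 0 → local maximum
  f''(-3) = 10 > 0 → local minimum
  f''(-1) = -18 < 0 → local maximum
  f''(2) = 90 > 0 → local minimum

Critical points: x = -4 (local maximum); x = -3 (local minimum); x = -1 (local maximum); x = 2 (local minimum)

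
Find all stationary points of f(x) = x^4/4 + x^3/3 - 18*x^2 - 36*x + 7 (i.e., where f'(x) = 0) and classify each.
f'(x) = x^3 + x^2 - 36*x - 36

Solve f'(x) = 0:
  Factor: x^3 + x^2 - 36*x - 36 = (x - 6)*(x + 1)*(x + 6) = 0.
  ⇒ x = -6, -1, 6

f''(x) = 3*x^2 + 2*x - 36
Second-derivative test at each critical point:
  f''(-6) = 60 > 0 → local minimum
  f''(-1) = -35 < 0 → local maximum
  f''(6) = 84 > 0 → local minimum

Critical points: x = -6 (local minimum); x = -1 (local maximum); x = 6 (local minimum)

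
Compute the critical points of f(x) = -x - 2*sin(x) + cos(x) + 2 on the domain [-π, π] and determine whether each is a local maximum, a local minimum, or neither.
f'(x) = -sin(x) - 2*cos(x) - 1

Solve f'(x) = 0 on [-π, π]:
  f'(x) = 0 ⇔ -sin(x) - 2*cos(x) = 1. Write the left side as R·cos(x + φ) with R = √((-2)² + 1²) = sqrt(5), cos φ = -2*sqrt(5)/5, sin φ = sqrt(5)/5; then cos(x + φ) = sqrt(5)/5. Solve for x and keep the solutions lying in [-π, π].
  ⇒ x = -pi/2 ≈ -1.5708, pi - atan(3/4) ≈ 2.4981

f''(x) = 2*sin(x) - cos(x)
Second-derivative test at each critical point:
  f''(-1.5708) = -2 < 0 → local maximum
  f''(2.4981) = 2 > 0 → local minimum

Critical points: x = -pi/2 ≈ -1.5708 (local maximum); x = pi - atan(3/4) ≈ 2.4981 (local minimum)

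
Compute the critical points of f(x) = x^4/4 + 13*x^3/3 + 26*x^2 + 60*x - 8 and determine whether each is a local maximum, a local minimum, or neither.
f'(x) = x^3 + 13*x^2 + 52*x + 60

Solve f'(x) = 0:
  Factor: x^3 + 13*x^2 + 52*x + 60 = (x + 2)*(x + 5)*(x + 6) = 0.
  ⇒ x = -6, -5, -2

f''(x) = 3*x^2 + 26*x + 52
Second-derivative test at each critical point:
  f''(-6) = 4 > 0 → local minimum
  f''(-5) = -3 < 0 → local maximum
  f''(-2) = 12 > 0 → local minimum

Critical points: x = -6 (local minimum); x = -5 (local maximum); x = -2 (local minimum)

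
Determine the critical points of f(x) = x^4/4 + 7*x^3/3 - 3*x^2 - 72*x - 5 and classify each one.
f'(x) = x^3 + 7*x^2 - 6*x - 72

Solve f'(x) = 0:
  Factor: x^3 + 7*x^2 - 6*x - 72 = (x - 3)*(x + 4)*(x + 6) = 0.
  ⇒ x = -6, -4, 3

f''(x) = 3*x^2 + 14*x - 6
Second-derivative test at each critical point:
  f''(-6) = 18 > 0 → local minimum
  f''(-4) = -14 < 0 → local maximum
  f''(3) = 63 > 0 → local minimum

Critical points: x = -6 (local minimum); x = -4 (local maximum); x = 3 (local minimum)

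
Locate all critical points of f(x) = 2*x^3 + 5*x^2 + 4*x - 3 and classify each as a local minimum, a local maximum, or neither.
f'(x) = 6*x^2 + 10*x + 4

Solve f'(x) = 0:
  Factor: 6*x^2 + 10*x + 4 = 2*(x + 1)*(3*x + 2) = 0.
  ⇒ x = -1, -2/3

f''(x) = 12*x + 10
Second-derivative test at each critical point:
  f''(-1) = -2 < 0 → local maximum
  f''(-2/3) = 2 > 0 → local minimum

Critical points: x = -1 (local maximum); x = -2/3 (local minimum)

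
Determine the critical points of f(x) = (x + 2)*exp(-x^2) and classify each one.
f'(x) = (-2*x*(x + 2) + 1)*exp(-x^2)

Solve f'(x) = 0:
  f'(x) = (-2*x^2 - 4*x + 1)·exp(-x^2) and exp(-x^2) > 0 for every x, so f'(x) = 0 ⇔ -2*x^2 - 4*x + 1 = 0.
  2*x^2 + 4*x - 1 = 0 has no rational roots; quadratic formula: x = (-4 ± √24)/4.
  ⇒ x = -sqrt(6)/2 - 1 ≈ -2.2247, -1 + sqrt(6)/2 ≈ 0.2247

f''(x) = 2*(2*x^2*(x + 2) - 3*x - 2)*exp(-x^2)
Second-derivative test at each critical point:
  f''(-2.2247) = 0.0347 > 0 → local minimum
  f''(0.2247) = -4.6577 < 0 → local maximum

Critical points: x = -sqrt(6)/2 - 1 ≈ -2.2247 (local minimum); x = -1 + sqrt(6)/2 ≈ 0.2247 (local maximum)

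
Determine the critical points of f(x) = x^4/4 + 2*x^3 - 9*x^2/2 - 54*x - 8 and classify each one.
f'(x) = x^3 + 6*x^2 - 9*x - 54

Solve f'(x) = 0:
  Factor: x^3 + 6*x^2 - 9*x - 54 = (x - 3)*(x + 3)*(x + 6) = 0.
  ⇒ x = -6, -3, 3

f''(x) = 3*x^2 + 12*x - 9
Second-derivative test at each critical point:
  f''(-6) = 27 > 0 → local minimum
  f''(-3) = -18 < 0 → local maximum
  f''(3) = 54 > 0 → local minimum

Critical points: x = -6 (local minimum); x = -3 (local maximum); x = 3 (local minimum)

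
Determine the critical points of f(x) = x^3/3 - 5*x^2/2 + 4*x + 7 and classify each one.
f'(x) = x^2 - 5*x + 4

Solve f'(x) = 0:
  Factor: x^2 - 5*x + 4 = (x - 4)*(x - 1) = 0.
  ⇒ x = 1, 4

f''(x) = 2*x - 5
Second-derivative test at each critical point:
  f''(1) = -3 < 0 → local maximum
  f''(4) = 3 > 0 → local minimum

Critical points: x = 1 (local maximum); x = 4 (local minimum)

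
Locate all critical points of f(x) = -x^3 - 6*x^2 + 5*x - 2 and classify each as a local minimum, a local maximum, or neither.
f'(x) = -3*x^2 - 12*x + 5

Solve f'(x) = 0:
  3*x^2 + 12*x - 5 = 0 has no rational roots; quadratic formula: x = (-12 ± √204)/6.
  ⇒ x = -sqrt(51)/3 - 2 ≈ -4.3805, -2 + sqrt(51)/3 ≈ 0.3805

f''(x) = -6*x - 12
Second-derivative test at each critical point:
  f''(-4.3805) = 14.2829 > 0 → local minimum
  f''(0.3805) = -14.2829 < 0 → local maximum

Critical points: x = -sqrt(51)/3 - 2 ≈ -4.3805 (local minimum); x = -2 + sqrt(51)/3 ≈ 0.3805 (local maximum)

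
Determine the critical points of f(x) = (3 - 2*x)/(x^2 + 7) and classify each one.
f'(x) = 2*(x^2 - 3*x - 7)/(x^4 + 14*x^2 + 49)

Solve f'(x) = 0:
  f'(x) = 2*(x^2 - 3*x - 7)/(x^2 + 7)^2; the denominator is positive wherever f is defined, so f'(x) = 0 ⇔ 2*x^2 - 6*x - 14 = 0.
  Factor: 2*x^2 - 6*x - 14 = 2*(x^2 - 3*x - 7); x^2 - 3*x - 7 = 0 has no rational roots; quadratic formula: x = (3 ± √37)/2.
  ⇒ x = 3/2 - sqrt(37)/2 ≈ -1.5414, 3/2 + sqrt(37)/2 ≈ 4.5414

f''(x) = 2*(4*x^2*(3 - 2*x) + 3*(2*x - 1)*(x^2 + 7))/(x^2 + 7)^3
Second-derivative test at each critical point:
  f''(-1.5414) = -0.1384 < 0 → local maximum
  f''(4.5414) = 0.0159 > 0 → local minimum

Critical points: x = 3/2 - sqrt(37)/2 ≈ -1.5414 (local maximum); x = 3/2 + sqrt(37)/2 ≈ 4.5414 (local minimum)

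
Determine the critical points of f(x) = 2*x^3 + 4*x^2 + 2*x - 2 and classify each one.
f'(x) = 6*x^2 + 8*x + 2

Solve f'(x) = 0:
  Factor: 6*x^2 + 8*x + 2 = 2*(x + 1)*(3*x + 1) = 0.
  ⇒ x = -1, -1/3

f''(x) = 12*x + 8
Second-derivative test at each critical point:
  f''(-1) = -4 < 0 → local maximum
  f''(-1/3) = 4 > 0 → local minimum

Critical points: x = -1 (local maximum); x = -1/3 (local minimum)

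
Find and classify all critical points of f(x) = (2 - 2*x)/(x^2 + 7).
f'(x) = 2*(-x^2 + 2*x*(x - 1) - 7)/(x^2 + 7)^2

Solve f'(x) = 0:
  f'(x) = 2*(x^2 - 2*x - 7)/(x^2 + 7)^2; the denominator is positive wherever f is defined, so f'(x) = 0 ⇔ 2*x^2 - 4*x - 14 = 0.
  Factor: 2*x^2 - 4*x - 14 = 2*(x^2 - 2*x - 7); x^2 - 2*x - 7 = 0 has no rational roots; quadratic formula: x = (2 ± √32)/2.
  ⇒ x = 1 - 2*sqrt(2) ≈ -1.8284, 1 + 2*sqrt(2) ≈ 3.8284

f''(x) = 4*(4*x^2*(1 - x) + (3*x - 1)*(x^2 + 7))/(x^2 + 7)^3
Second-derivative test at each critical point:
  f''(-1.8284) = -0.1058 < 0 → local maximum
  f''(3.8284) = 0.0241 > 0 → local minimum

Critical points: x = 1 - 2*sqrt(2) ≈ -1.8284 (local maximum); x = 1 + 2*sqrt(2) ≈ 3.8284 (local minimum)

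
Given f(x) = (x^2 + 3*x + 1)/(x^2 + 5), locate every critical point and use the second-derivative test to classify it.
f'(x) = (-3*x^2 + 8*x + 15)/(x^4 + 10*x^2 + 25)

Solve f'(x) = 0:
  f'(x) = -(3*x^2 - 8*x - 15)/(x^2 + 5)^2; the denominator is positive wherever f is defined, so f'(x) = 0 ⇔ -3*x^2 + 8*x + 15 = 0.
  3*x^2 - 8*x - 15 = 0 has no rational roots; quadratic formula: x = (8 ± √244)/6.
  ⇒ x = 4/3 - sqrt(61)/3 ≈ -1.2701, 4/3 + sqrt(61)/3 ≈ 3.9367

f''(x) = 2*(3*x^3 - 12*x^2 - 45*x + 20)/(x^6 + 15*x^4 + 75*x^2 + 125)
Second-derivative test at each critical point:
  f''(-1.2701) = 0.3572 > 0 → local minimum
  f''(3.9367) = -0.0372 < 0 → local maximum

Critical points: x = 4/3 - sqrt(61)/3 ≈ -1.2701 (local minimum); x = 4/3 + sqrt(61)/3 ≈ 3.9367 (local maximum)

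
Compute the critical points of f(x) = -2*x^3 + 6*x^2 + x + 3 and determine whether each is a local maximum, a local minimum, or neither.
f'(x) = -6*x^2 + 12*x + 1

Solve f'(x) = 0:
  6*x^2 - 12*x - 1 = 0 has no rational roots; quadratic formula: x = (12 ± √168)/12.
  ⇒ x = 1 - sqrt(42)/6 ≈ -0.0801, 1 + sqrt(42)/6 ≈ 2.0801

f''(x) = 12 - 12*x
Second-derivative test at each critical point:
  f''(-0.0801) = 12.9615 > 0 → local minimum
  f''(2.0801) = -12.9615 < 0 → local maximum

Critical points: x = 1 - sqrt(42)/6 ≈ -0.0801 (local minimum); x = 1 + sqrt(42)/6 ≈ 2.0801 (local maximum)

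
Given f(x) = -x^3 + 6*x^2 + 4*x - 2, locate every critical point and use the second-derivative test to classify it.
f'(x) = -3*x^2 + 12*x + 4

Solve f'(x) = 0:
  3*x^2 - 12*x - 4 = 0 has no rational roots; quadratic formula: x = (12 ± √192)/6.
  ⇒ x = 2 - 4*sqrt(3)/3 ≈ -0.3094, 2 + 4*sqrt(3)/3 ≈ 4.3094

f''(x) = 12 - 6*x
Second-derivative test at each critical point:
  f''(-0.3094) = 13.8564 > 0 → local minimum
  f''(4.3094) = -13.8564 < 0 → local maximum

Critical points: x = 2 - 4*sqrt(3)/3 ≈ -0.3094 (local minimum); x = 2 + 4*sqrt(3)/3 ≈ 4.3094 (local maximum)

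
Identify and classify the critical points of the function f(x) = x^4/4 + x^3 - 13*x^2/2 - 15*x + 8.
f'(x) = x^3 + 3*x^2 - 13*x - 15

Solve f'(x) = 0:
  Factor: x^3 + 3*x^2 - 13*x - 15 = (x - 3)*(x + 1)*(x + 5) = 0.
  ⇒ x = -5, -1, 3

f''(x) = 3*x^2 + 6*x - 13
Second-derivative test at each critical point:
  f''(-5) = 32 > 0 → local minimum
  f''(-1) = -16 < 0 → local maximum
  f''(3) = 32 > 0 → local minimum

Critical points: x = -5 (local minimum); x = -1 (local maximum); x = 3 (local minimum)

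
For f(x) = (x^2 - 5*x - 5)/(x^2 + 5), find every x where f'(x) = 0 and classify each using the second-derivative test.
f'(x) = 5*(x^2 + 4*x - 5)/(x^4 + 10*x^2 + 25)

Solve f'(x) = 0:
  f'(x) = 5*(x - 1)*(x + 5)/(x^2 + 5)^2; the denominator is positive wherever f is defined, so f'(x) = 0 ⇔ 5*x^2 + 20*x - 25 = 0.
  Factor: 5*x^2 + 20*x - 25 = 5*(x - 1)*(x + 5) = 0.
  ⇒ x = -5, 1

f''(x) = 10*(-x^3 - 6*x^2 + 15*x + 10)/(x^6 + 15*x^4 + 75*x^2 + 125)
Second-derivative test at each critical point:
  f''(-5) = -1/30 < 0 → local maximum
  f''(1) = 5/6 > 0 → local minimum

Critical points: x = -5 (local maximum); x = 1 (local minimum)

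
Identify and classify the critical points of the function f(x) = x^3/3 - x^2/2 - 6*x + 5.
f'(x) = x^2 - x - 6

Solve f'(x) = 0:
  Factor: x^2 - x - 6 = (x - 3)*(x + 2) = 0.
  ⇒ x = -2, 3

f''(x) = 2*x - 1
Second-derivative test at each critical point:
  f''(-2) = -5 < 0 → local maximum
  f''(3) = 5 > 0 → local minimum

Critical points: x = -2 (local maximum); x = 3 (local minimum)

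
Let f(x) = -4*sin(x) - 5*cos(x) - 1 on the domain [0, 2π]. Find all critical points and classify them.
f'(x) = 5*sin(x) - 4*cos(x)

Solve f'(x) = 0 on [0, 2π]:
  f'(x) = 0 ⇔ -4*cos(x) = -5*sin(x) ⇔ tan(x) = 4/5, i.e. x = arctan(4/5) + nπ; keep the solutions lying in [0, 2π].
  ⇒ x = atan(4/5) ≈ 0.6747, atan(4/5) + pi ≈ 3.8163

f''(x) = 4*sin(x) + 5*cos(x)
Second-derivative test at each critical point:
  f''(0.6747) = 6.4031 > 0 → local minimum
  f''(3.8163) = -6.4031 < 0 → local maximum

Critical points: x = atan(4/5) ≈ 0.6747 (local minimum); x = atan(4/5) + pi ≈ 3.8163 (local maximum)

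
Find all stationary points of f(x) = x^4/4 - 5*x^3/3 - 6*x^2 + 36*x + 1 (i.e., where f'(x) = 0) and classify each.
f'(x) = x^3 - 5*x^2 - 12*x + 36

Solve f'(x) = 0:
  Factor: x^3 - 5*x^2 - 12*x + 36 = (x - 6)*(x - 2)*(x + 3) = 0.
  ⇒ x = -3, 2, 6

f''(x) = 3*x^2 - 10*x - 12
Second-derivative test at each critical point:
  f''(-3) = 45 > 0 → local minimum
  f''(2) = -20 < 0 → local maximum
  f''(6) = 36 > 0 → local minimum

Critical points: x = -3 (local minimum); x = 2 (local maximum); x = 6 (local minimum)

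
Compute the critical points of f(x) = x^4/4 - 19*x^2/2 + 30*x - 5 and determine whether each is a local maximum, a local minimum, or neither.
f'(x) = x^3 - 19*x + 30

Solve f'(x) = 0:
  Factor: x^3 - 19*x + 30 = (x - 3)*(x - 2)*(x + 5) = 0.
  ⇒ x = -5, 2, 3

f''(x) = 3*x^2 - 19
Second-derivative test at each critical point:
  f''(-5) = 56 > 0 → local minimum
  f''(2) = -7 < 0 → local maximum
  f''(3) = 8 > 0 → local minimum

Critical points: x = -5 (local minimum); x = 2 (local maximum); x = 3 (local minimum)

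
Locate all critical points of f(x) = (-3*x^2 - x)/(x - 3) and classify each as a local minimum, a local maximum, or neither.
f'(x) = 3*(-x^2 + 6*x + 1)/(x^2 - 6*x + 9)

Solve f'(x) = 0:
  f'(x) = -3*(x^2 - 6*x - 1)/(x - 3)^2; the denominator is positive wherever f is defined, so f'(x) = 0 ⇔ -3*x^2 + 18*x + 3 = 0.
  Factor: -3*x^2 + 18*x + 3 = -3*(x^2 - 6*x - 1); x^2 - 6*x - 1 = 0 has no rational roots; quadratic formula: x = (6 ± √40)/2.
  ⇒ x = 3 - sqrt(10) ≈ -0.1623, 3 + sqrt(10) ≈ 6.1623

f''(x) = -60/(x^3 - 9*x^2 + 27*x - 27)
Second-derivative test at each critical point:
  f''(-0.1623) = 1.8974 > 0 → local minimum
  f''(6.1623) = -1.8974 < 0 → local maximum

Critical points: x = 3 - sqrt(10) ≈ -0.1623 (local minimum); x = 3 + sqrt(10) ≈ 6.1623 (local maximum)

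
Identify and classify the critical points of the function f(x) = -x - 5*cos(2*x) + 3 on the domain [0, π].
f'(x) = 10*sin(2*x) - 1

Solve f'(x) = 0 on [0, π]:
  f'(x) = 0 ⇔ sin(2*x) = 1/10, i.e. 2*x = arcsin(1/10) + 2nπ or 2*x = π − arcsin(1/10) + 2nπ; keep the solutions lying in [0, π].
  ⇒ x = asin(1/10)/2 ≈ 0.0501, -asin(1/10)/2 + pi/2 ≈ 1.5207

f''(x) = 20*cos(2*x)
Second-derivative test at each critical point:
  f''(0.0501) = 19.8997 > 0 → local minimum
  f''(1.5207) = -19.8997 < 0 → local maximum

Critical points: x = asin(1/10)/2 ≈ 0.0501 (local minimum); x = -asin(1/10)/2 + pi/2 ≈ 1.5207 (local maximum)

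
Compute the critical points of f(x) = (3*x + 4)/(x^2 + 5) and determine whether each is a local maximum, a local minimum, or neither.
f'(x) = (-3*x^2 - 8*x + 15)/(x^4 + 10*x^2 + 25)

Solve f'(x) = 0:
  f'(x) = -(3*x^2 + 8*x - 15)/(x^2 + 5)^2; the denominator is positive wherever f is defined, so f'(x) = 0 ⇔ -3*x^2 - 8*x + 15 = 0.
  3*x^2 + 8*x - 15 = 0 has no rational roots; quadratic formula: x = (-8 ± √244)/6.
  ⇒ x = -sqrt(61)/3 - 4/3 ≈ -3.9367, -4/3 + sqrt(61)/3 ≈ 1.2701

f''(x) = 2*(4*x^2*(3*x + 4) - (9*x + 4)*(x^2 + 5))/(x^2 + 5)^3
Second-derivative test at each critical point:
  f''(-3.9367) = 0.0372 > 0 → local minimum
  f''(1.2701) = -0.3572 < 0 → local maximum

Critical points: x = -sqrt(61)/3 - 4/3 ≈ -3.9367 (local minimum); x = -4/3 + sqrt(61)/3 ≈ 1.2701 (local maximum)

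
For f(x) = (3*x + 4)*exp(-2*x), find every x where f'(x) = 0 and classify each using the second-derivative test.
f'(x) = (-6*x - 5)*exp(-2*x)

Solve f'(x) = 0:
  f'(x) = (-6*x - 5)·exp(-2*x) and exp(-2*x) > 0 for every x, so f'(x) = 0 ⇔ -6*x - 5 = 0.
  -6*x - 5 = 0.
  ⇒ x = -5/6

f''(x) = 4*(3*x + 1)*exp(-2*x)
Second-derivative test at each critical point:
  f''(-5/6) = -31.7669 < 0 → local maximum

Critical points: x = -5/6 (local maximum)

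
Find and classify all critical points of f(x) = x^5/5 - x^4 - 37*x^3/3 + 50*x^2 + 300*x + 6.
f'(x) = x^4 - 4*x^3 - 37*x^2 + 100*x + 300

Solve f'(x) = 0:
  Factor: x^4 - 4*x^3 - 37*x^2 + 100*x + 300 = (x - 6)*(x - 5)*(x + 2)*(x + 5) = 0.
  ⇒ x = -5, -2, 5, 6

f''(x) = 4*x^3 - 12*x^2 - 74*x + 100
Second-derivative test at each critical point:
  f''(-5) = -330 < 0 → local maximum
  f''(-2) = 168 > 0 → local minimum
  f''(5) = -70 < 0 → local maximum
  f''(6) = 88 > 0 → local minimum

Critical points: x = -5 (local maximum); x = -2 (local minimum); x = 5 (local maximum); x = 6 (local minimum)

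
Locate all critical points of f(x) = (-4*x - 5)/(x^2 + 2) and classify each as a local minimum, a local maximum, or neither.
f'(x) = 2*(2*x^2 + 5*x - 4)/(x^4 + 4*x^2 + 4)

Solve f'(x) = 0:
  f'(x) = 2*(2*x^2 + 5*x - 4)/(x^2 + 2)^2; the denominator is positive wherever f is defined, so f'(x) = 0 ⇔ 4*x^2 + 10*x - 8 = 0.
  Factor: 4*x^2 + 10*x - 8 = 2*(2*x^2 + 5*x - 4); 2*x^2 + 5*x - 4 = 0 has no rational roots; quadratic formula: x = (-5 ± √57)/4.
  ⇒ x = -sqrt(57)/4 - 5/4 ≈ -3.1375, -5/4 + sqrt(57)/4 ≈ 0.6375

f''(x) = 2*(-4*x^2*(4*x + 5) + (12*x + 5)*(x^2 + 2))/(x^2 + 2)^3
Second-derivative test at each critical point:
  f''(-3.1375) = -0.1076 < 0 → local maximum
  f''(0.6375) = 2.6076 > 0 → local minimum

Critical points: x = -sqrt(57)/4 - 5/4 ≈ -3.1375 (local maximum); x = -5/4 + sqrt(57)/4 ≈ 0.6375 (local minimum)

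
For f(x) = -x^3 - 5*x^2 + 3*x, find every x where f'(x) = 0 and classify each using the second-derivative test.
f'(x) = -3*x^2 - 10*x + 3

Solve f'(x) = 0:
  3*x^2 + 10*x - 3 = 0 has no rational roots; quadratic formula: x = (-10 ± √136)/6.
  ⇒ x = -sqrt(34)/3 - 5/3 ≈ -3.6103, -5/3 + sqrt(34)/3 ≈ 0.2770

f''(x) = -6*x - 10
Second-derivative test at each critical point:
  f''(-3.6103) = 11.6619 > 0 → local minimum
  f''(0.2770) = -11.6619 < 0 → local maximum

Critical points: x = -sqrt(34)/3 - 5/3 ≈ -3.6103 (local minimum); x = -5/3 + sqrt(34)/3 ≈ 0.2770 (local maximum)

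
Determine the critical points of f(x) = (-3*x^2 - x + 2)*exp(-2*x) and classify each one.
f'(x) = (6*x^2 - 4*x - 5)*exp(-2*x)

Solve f'(x) = 0:
  f'(x) = (6*x^2 - 4*x - 5)·exp(-2*x) and exp(-2*x) > 0 for every x, so f'(x) = 0 ⇔ 6*x^2 - 4*x - 5 = 0.
  6*x^2 - 4*x - 5 = 0 has no rational roots; quadratic formula: x = (4 ± √136)/12.
  ⇒ x = 1/3 - sqrt(34)/6 ≈ -0.6385, 1/3 + sqrt(34)/6 ≈ 1.3052

f''(x) = 2*(-6*x^2 + 10*x + 3)*exp(-2*x)
Second-derivative test at each critical point:
  f''(-0.6385) = -41.8174 < 0 → local maximum
  f''(1.3052) = 0.8573 > 0 → local minimum

Critical points: x = 1/3 - sqrt(34)/6 ≈ -0.6385 (local maximum); x = 1/3 + sqrt(34)/6 ≈ 1.3052 (local minimum)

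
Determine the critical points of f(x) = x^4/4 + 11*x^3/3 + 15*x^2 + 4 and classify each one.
f'(x) = x*(x^2 + 11*x + 30)

Solve f'(x) = 0:
  Factor: x^3 + 11*x^2 + 30*x = x*(x + 5)*(x + 6) = 0.
  ⇒ x = -6, -5, 0

f''(x) = 3*x^2 + 22*x + 30
Second-derivative test at each critical point:
  f''(-6) = 6 > 0 → local minimum
  f''(-5) = -5 < 0 → local maximum
  f''(0) = 30 > 0 → local minimum

Critical points: x = -6 (local minimum); x = -5 (local maximum); x = 0 (local minimum)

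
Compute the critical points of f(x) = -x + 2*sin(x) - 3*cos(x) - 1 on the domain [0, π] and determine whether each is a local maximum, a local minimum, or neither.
f'(x) = 3*sin(x) + 2*cos(x) - 1

Solve f'(x) = 0 on [0, π]:
  f'(x) = 0 ⇔ 3*sin(x) + 2*cos(x) = 1. Write the left side as R·cos(x + φ) with R = √(2² + (-3)²) = sqrt(13), cos φ = 2*sqrt(13)/13, sin φ = -3*sqrt(13)/13; then cos(x + φ) = sqrt(13)/13. Solve for x and keep the solutions lying in [0, π].
  ⇒ x = atan((3 + 4*sqrt(3))/(2 - 6*sqrt(3))) + pi ≈ 2.2726

f''(x) = -2*sin(x) + 3*cos(x)
Second-derivative test at each critical point:
  f''(2.2726) = -3.4641 < 0 → local maximum

Critical points: x = atan((3 + 4*sqrt(3))/(2 - 6*sqrt(3))) + pi ≈ 2.2726 (local maximum)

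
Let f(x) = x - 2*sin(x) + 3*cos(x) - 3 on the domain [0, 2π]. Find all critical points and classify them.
f'(x) = -3*sin(x) - 2*cos(x) + 1

Solve f'(x) = 0 on [0, 2π]:
  f'(x) = 0 ⇔ -3*sin(x) - 2*cos(x) = -1. Write the left side as R·cos(x + φ) with R = √((-2)² + 3²) = sqrt(13), cos φ = -2*sqrt(13)/13, sin φ = 3*sqrt(13)/13; then cos(x + φ) = -sqrt(13)/13. Solve for x and keep the solutions lying in [0, 2π].
  ⇒ x = atan((3 + 4*sqrt(3))/(2 - 6*sqrt(3))) + pi ≈ 2.2726, atan((3 - 4*sqrt(3))/(2 + 6*sqrt(3))) + 2*pi ≈ 5.9762

f''(x) = 2*sin(x) - 3*cos(x)
Second-derivative test at each critical point:
  f''(2.2726) = 3.4641 > 0 → local minimum
  f''(5.9762) = -3.4641 < 0 → local maximum

Critical points: x = atan((3 + 4*sqrt(3))/(2 - 6*sqrt(3))) + pi ≈ 2.2726 (local minimum); x = atan((3 - 4*sqrt(3))/(2 + 6*sqrt(3))) + 2*pi ≈ 5.9762 (local maximum)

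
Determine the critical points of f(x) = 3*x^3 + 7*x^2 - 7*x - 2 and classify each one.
f'(x) = 9*x^2 + 14*x - 7

Solve f'(x) = 0:
  9*x^2 + 14*x - 7 = 0 has no rational roots; quadratic formula: x = (-14 ± √448)/18.
  ⇒ x = -4*sqrt(7)/9 - 7/9 ≈ -1.9537, -7/9 + 4*sqrt(7)/9 ≈ 0.3981

f''(x) = 18*x + 14
Second-derivative test at each critical point:
  f''(-1.9537) = -21.1660 < 0 → local maximum
  f''(0.3981) = 21.1660 > 0 → local minimum

Critical points: x = -4*sqrt(7)/9 - 7/9 ≈ -1.9537 (local maximum); x = -7/9 + 4*sqrt(7)/9 ≈ 0.3981 (local minimum)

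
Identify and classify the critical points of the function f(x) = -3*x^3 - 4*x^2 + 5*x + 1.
f'(x) = -9*x^2 - 8*x + 5

Solve f'(x) = 0:
  9*x^2 + 8*x - 5 = 0 has no rational roots; quadratic formula: x = (-8 ± √244)/18.
  ⇒ x = -sqrt(61)/9 - 4/9 ≈ -1.3122, -4/9 + sqrt(61)/9 ≈ 0.4234

f''(x) = -18*x - 8
Second-derivative test at each critical point:
  f''(-1.3122) = 15.6205 > 0 → local minimum
  f''(0.4234) = -15.6205 < 0 → local maximum

Critical points: x = -sqrt(61)/9 - 4/9 ≈ -1.3122 (local minimum); x = -4/9 + sqrt(61)/9 ≈ 0.4234 (local maximum)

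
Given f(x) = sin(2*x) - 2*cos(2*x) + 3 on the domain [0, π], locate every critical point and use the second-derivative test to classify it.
f'(x) = 4*sin(2*x) + 2*cos(2*x)

Solve f'(x) = 0 on [0, π]:
  f'(x) = 0 ⇔ cos(2*x) = -2*sin(2*x) ⇔ tan(2*x) = -1/2, i.e. 2*x = arctan(-1/2) + nπ; keep the solutions lying in [0, π].
  ⇒ x = -atan(1/2)/2 + pi/2 ≈ 1.3390, pi - atan(1/2)/2 ≈ 2.9098

f''(x) = -4*sin(2*x) + 8*cos(2*x)
Second-derivative test at each critical point:
  f''(1.3390) = -8.9443 < 0 → local maximum
  f''(2.9098) = 8.9443 > 0 → local minimum

Critical points: x = -atan(1/2)/2 + pi/2 ≈ 1.3390 (local maximum); x = pi - atan(1/2)/2 ≈ 2.9098 (local minimum)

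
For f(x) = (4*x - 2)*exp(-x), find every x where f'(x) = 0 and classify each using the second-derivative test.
f'(x) = 2*(3 - 2*x)*exp(-x)

Solve f'(x) = 0:
  f'(x) = (6 - 4*x)·exp(-x) and exp(-x) > 0 for every x, so f'(x) = 0 ⇔ 6 - 4*x = 0.
  Factor: 6 - 4*x = -2*(2*x - 3) = 0.
  ⇒ x = 3/2

f''(x) = 2*(2*x - 5)*exp(-x)
Second-derivative test at each critical point:
  f''(3/2) = -0.8925 < 0 → local maximum

Critical points: x = 3/2 (local maximum)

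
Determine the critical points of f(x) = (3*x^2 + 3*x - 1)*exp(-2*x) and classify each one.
f'(x) = (5 - 6*x^2)*exp(-2*x)

Solve f'(x) = 0:
  f'(x) = (5 - 6*x^2)·exp(-2*x) and exp(-2*x) > 0 for every x, so f'(x) = 0 ⇔ 5 - 6*x^2 = 0.
  6*x^2 - 5 = 0 has no rational roots; quadratic formula: x = (0 ± √120)/12.
  ⇒ x = -sqrt(30)/6 ≈ -0.9129, sqrt(30)/6 ≈ 0.9129

f''(x) = 2*(6*x^2 - 6*x - 5)*exp(-2*x)
Second-derivative test at each critical point:
  f''(-0.9129) = 67.9986 > 0 → local minimum
  f''(0.9129) = -1.7647 < 0 → local maximum

Critical points: x = -sqrt(30)/6 ≈ -0.9129 (local minimum); x = sqrt(30)/6 ≈ 0.9129 (local maximum)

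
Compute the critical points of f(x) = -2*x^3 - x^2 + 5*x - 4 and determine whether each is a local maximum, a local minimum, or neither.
f'(x) = -6*x^2 - 2*x + 5

Solve f'(x) = 0:
  6*x^2 + 2*x - 5 = 0 has no rational roots; quadratic formula: x = (-2 ± √124)/12.
  ⇒ x = -sqrt(31)/6 - 1/6 ≈ -1.0946, -1/6 + sqrt(31)/6 ≈ 0.7613

f''(x) = -12*x - 2
Second-derivative test at each critical point:
  f''(-1.0946) = 11.1355 > 0 → local minimum
  f''(0.7613) = -11.1355 < 0 → local maximum

Critical points: x = -sqrt(31)/6 - 1/6 ≈ -1.0946 (local minimum); x = -1/6 + sqrt(31)/6 ≈ 0.7613 (local maximum)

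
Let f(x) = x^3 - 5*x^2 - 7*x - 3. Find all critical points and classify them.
f'(x) = 3*x^2 - 10*x - 7

Solve f'(x) = 0:
  3*x^2 - 10*x - 7 = 0 has no rational roots; quadratic formula: x = (10 ± √184)/6.
  ⇒ x = 5/3 - sqrt(46)/3 ≈ -0.5941, 5/3 + sqrt(46)/3 ≈ 3.9274

f''(x) = 6*x - 10
Second-derivative test at each critical point:
  f''(-0.5941) = -13.5647 < 0 → local maximum
  f''(3.9274) = 13.5647 > 0 → local minimum

Critical points: x = 5/3 - sqrt(46)/3 ≈ -0.5941 (local maximum); x = 5/3 + sqrt(46)/3 ≈ 3.9274 (local minimum)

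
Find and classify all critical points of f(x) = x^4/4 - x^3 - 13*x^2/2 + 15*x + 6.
f'(x) = x^3 - 3*x^2 - 13*x + 15

Solve f'(x) = 0:
  Factor: x^3 - 3*x^2 - 13*x + 15 = (x - 5)*(x - 1)*(x + 3) = 0.
  ⇒ x = -3, 1, 5

f''(x) = 3*x^2 - 6*x - 13
Second-derivative test at each critical point:
  f''(-3) = 32 > 0 → local minimum
  f''(1) = -16 < 0 → local maximum
  f''(5) = 32 > 0 → local minimum

Critical points: x = -3 (local minimum); x = 1 (local maximum); x = 5 (local minimum)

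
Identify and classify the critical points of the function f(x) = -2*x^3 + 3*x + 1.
f'(x) = 3 - 6*x^2

Solve f'(x) = 0:
  Factor: 3 - 6*x^2 = -3*(2*x^2 - 1); 2*x^2 - 1 = 0 has no rational roots; quadratic formula: x = (0 ± √8)/4.
  ⇒ x = -sqrt(2)/2 ≈ -0.7071, sqrt(2)/2 ≈ 0.7071

f''(x) = -12*x
Second-derivative test at each critical point:
  f''(-0.7071) = 8.4853 > 0 → local minimum
  f''(0.7071) = -8.4853 < 0 → local maximum

Critical points: x = -sqrt(2)/2 ≈ -0.7071 (local minimum); x = sqrt(2)/2 ≈ 0.7071 (local maximum)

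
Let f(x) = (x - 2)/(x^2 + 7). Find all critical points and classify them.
f'(x) = (x^2 - 2*x*(x - 2) + 7)/(x^2 + 7)^2

Solve f'(x) = 0:
  f'(x) = -(x^2 - 4*x - 7)/(x^2 + 7)^2; the denominator is positive wherever f is defined, so f'(x) = 0 ⇔ -x^2 + 4*x + 7 = 0.
  x^2 - 4*x - 7 = 0 has no rational roots; quadratic formula: x = (4 ± √44)/2.
  ⇒ x = 2 - sqrt(11) ≈ -1.3166, 2 + sqrt(11) ≈ 5.3166

f''(x) = 2*(4*x^2*(x - 2) + (2 - 3*x)*(x^2 + 7))/(x^2 + 7)^3
Second-derivative test at each critical point:
  f''(-1.3166) = 0.0870 > 0 → local minimum
  f''(5.3166) = -0.0053 < 0 → local maximum

Critical points: x = 2 - sqrt(11) ≈ -1.3166 (local minimum); x = 2 + sqrt(11) ≈ 5.3166 (local maximum)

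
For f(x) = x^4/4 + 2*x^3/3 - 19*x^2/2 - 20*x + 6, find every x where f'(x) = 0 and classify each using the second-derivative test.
f'(x) = x^3 + 2*x^2 - 19*x - 20

Solve f'(x) = 0:
  Factor: x^3 + 2*x^2 - 19*x - 20 = (x - 4)*(x + 1)*(x + 5) = 0.
  ⇒ x = -5, -1, 4

f''(x) = 3*x^2 + 4*x - 19
Second-derivative test at each critical point:
  f''(-5) = 36 > 0 → local minimum
  f''(-1) = -20 < 0 → local maximum
  f''(4) = 45 > 0 → local minimum

Critical points: x = -5 (local minimum); x = -1 (local maximum); x = 4 (local minimum)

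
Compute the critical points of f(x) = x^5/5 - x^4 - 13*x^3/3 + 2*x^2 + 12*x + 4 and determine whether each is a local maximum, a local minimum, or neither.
f'(x) = x^4 - 4*x^3 - 13*x^2 + 4*x + 12

Solve f'(x) = 0:
  Factor: x^4 - 4*x^3 - 13*x^2 + 4*x + 12 = (x - 6)*(x - 1)*(x + 1)*(x + 2) = 0.
  ⇒ x = -2, -1, 1, 6

f''(x) = 4*x^3 - 12*x^2 - 26*x + 4
Second-derivative test at each critical point:
  f''(-2) = -24 < 0 → local maximum
  f''(-1) = 14 > 0 → local minimum
  f''(1) = -30 < 0 → local maximum
  f''(6) = 280 > 0 → local minimum

Critical points: x = -2 (local maximum); x = -1 (local minimum); x = 1 (local maximum); x = 6 (local minimum)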